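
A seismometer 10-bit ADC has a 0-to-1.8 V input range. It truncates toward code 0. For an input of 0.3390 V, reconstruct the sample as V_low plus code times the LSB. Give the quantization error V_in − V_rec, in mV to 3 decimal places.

LSB = 1.8/2^10 = 1.758 mV.
(0.3390 − 0)/0.00175781 = 192.8533; ⌊·⌋ gives code 192.
V_rec = 0 + 192·0.00175781 = 0.3375 V.
Difference: 0.0015 V → 1.500 mV.

1.500 mV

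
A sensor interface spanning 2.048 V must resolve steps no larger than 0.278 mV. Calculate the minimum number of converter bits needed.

Number of steps required ≥ 2.048 V / 0.278 mV = 7366.91.
Need 2^N ≥ 7366.91; 2^12 = 4096, 2^13 = 8192.
Minimum N = 13.

13 bits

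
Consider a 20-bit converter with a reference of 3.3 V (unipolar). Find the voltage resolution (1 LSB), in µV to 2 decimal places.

3.15 µV

Full-scale span = 3.3 V.
LSB = 3.3 / 2^20 = 3.3 / 1048576 = 3.14713e-06 V = 3.15 µV.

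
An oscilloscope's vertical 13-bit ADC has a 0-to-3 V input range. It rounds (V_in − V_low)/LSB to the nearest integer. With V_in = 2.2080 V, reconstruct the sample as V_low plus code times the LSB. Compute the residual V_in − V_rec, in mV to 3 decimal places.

0.114 mV

LSB = 3/2^13 = 366.21 µV.
Scaled input = 6029.3120 LSBs, so code = 6029.
V_rec = 0 + 6029·0.000366211 = 2.2078857 V.
Error = 2.2080 − 2.2078857 = 0.000114258 V = 0.114 mV.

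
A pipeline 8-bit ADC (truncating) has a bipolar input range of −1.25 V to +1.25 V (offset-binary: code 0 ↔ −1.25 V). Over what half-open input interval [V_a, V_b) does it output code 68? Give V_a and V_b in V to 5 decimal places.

LSB = 2.5/2^8 = 9.766 mV.
V_a = V_low + 68·LSB = -0.585938 V; V_b = V_low + 69·LSB = -0.576172 V.

[-0.58594 V, -0.57617 V)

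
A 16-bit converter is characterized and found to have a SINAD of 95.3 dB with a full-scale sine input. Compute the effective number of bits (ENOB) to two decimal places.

15.54 bits

ENOB = (SINAD − 1.76) / 6.02 = (95.3 − 1.76)/6.02 = 15.538.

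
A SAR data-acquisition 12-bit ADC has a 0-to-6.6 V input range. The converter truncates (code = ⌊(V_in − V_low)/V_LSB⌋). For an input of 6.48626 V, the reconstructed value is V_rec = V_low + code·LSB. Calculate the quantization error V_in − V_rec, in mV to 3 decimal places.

0.664 mV

One LSB is 6.6 V / 4096 = 1.611 mV.
(6.48626 − 0)/0.00161133 = 4025.4123; ⌊·⌋ gives code 4025.
Code 4025 maps back to 0 + 4025×0.00161133 V = 6.4855957 V.
Difference: 0.000664297 V → 0.664 mV.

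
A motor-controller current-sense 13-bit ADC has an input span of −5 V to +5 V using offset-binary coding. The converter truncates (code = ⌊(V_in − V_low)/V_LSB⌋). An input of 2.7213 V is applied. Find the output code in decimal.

code 6325

LSB = 10 V / 8192 = 1.221 mV.
(V_in − V_low)/LSB = (2.7213 − (−5)) / 0.0012207 = 6325.289.
So the output code is 6325.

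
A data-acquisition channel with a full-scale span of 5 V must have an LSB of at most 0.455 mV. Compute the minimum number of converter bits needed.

14 bits

Number of steps required ≥ 5 V / 0.455 mV = 10989.01.
Need 2^N ≥ 10989.01; 2^13 = 8192, 2^14 = 16384.
Minimum N = 14.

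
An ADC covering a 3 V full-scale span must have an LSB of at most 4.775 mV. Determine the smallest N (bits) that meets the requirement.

10 bits

Number of steps required ≥ 3 V / 4.775 mV = 628.27.
Need 2^N ≥ 628.27; 2^9 = 512, 2^10 = 1024.
Minimum N = 10.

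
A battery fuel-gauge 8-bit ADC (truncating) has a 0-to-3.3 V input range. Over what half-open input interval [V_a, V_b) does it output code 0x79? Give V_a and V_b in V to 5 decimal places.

LSB = 3.3/2^8 = 12.891 mV.
Code 0x79 = 121 decimal.
V_a = V_low + 121·LSB = 1.55977 V; V_b = V_low + 122·LSB = 1.57266 V.

[1.55977 V, 1.57266 V)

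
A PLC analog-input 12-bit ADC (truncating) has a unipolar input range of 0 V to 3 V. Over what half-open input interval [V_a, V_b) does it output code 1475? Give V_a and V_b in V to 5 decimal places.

LSB = 3/2^12 = 0.732 mV.
V_a = V_low + 1475·LSB = 1.08032 V; V_b = V_low + 1476·LSB = 1.08105 V.

[1.08032 V, 1.08105 V)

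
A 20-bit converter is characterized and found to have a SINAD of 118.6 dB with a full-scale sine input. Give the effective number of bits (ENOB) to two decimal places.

ENOB = (SINAD − 1.76) / 6.02 = (118.6 − 1.76)/6.02 = 19.409.

19.41 bits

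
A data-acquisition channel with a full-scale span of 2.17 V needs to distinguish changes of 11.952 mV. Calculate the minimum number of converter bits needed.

Number of steps required ≥ 2.17 V / 11.952 mV = 181.56.
Need 2^N ≥ 181.56; 2^7 = 128, 2^8 = 256.
Minimum N = 8.

8 bits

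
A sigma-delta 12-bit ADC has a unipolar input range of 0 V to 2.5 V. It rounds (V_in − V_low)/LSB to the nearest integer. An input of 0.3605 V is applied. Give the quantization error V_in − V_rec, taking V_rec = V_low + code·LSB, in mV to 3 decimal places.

-0.218 mV

One LSB is 2.5 V / 4096 = 0.610 mV.
(0.3605 − 0)/0.000610352 = 590.6432; round gives code 591.
Code 591 maps back to 0 + 591×0.000610352 V = 0.36071777 V.
Error = 0.3605 − 0.36071777 = -0.000217773 V = -0.218 mV.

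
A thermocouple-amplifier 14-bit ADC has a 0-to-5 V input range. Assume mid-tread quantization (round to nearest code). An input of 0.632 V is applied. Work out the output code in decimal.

code 2071

With 16384 levels over 5 V, one step is 305.18 µV.
(0.632 − 0) / 0.000305176 = 2070.938 LSBs.
So the output code is 2071.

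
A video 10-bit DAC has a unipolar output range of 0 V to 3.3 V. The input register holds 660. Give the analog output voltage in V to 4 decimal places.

2.1270 V

LSB = 3.3 V / 2^10 = 3.223 mV.
V_out = 0 + 660 × 0.00322266 V = 2.12695 V.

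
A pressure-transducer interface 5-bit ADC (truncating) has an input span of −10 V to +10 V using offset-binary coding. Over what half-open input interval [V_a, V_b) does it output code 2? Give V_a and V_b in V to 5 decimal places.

[-8.75000 V, -8.12500 V)

LSB = 20/2^5 = 0.6250 V.
V_a = V_low + 2·LSB = -8.75 V; V_b = V_low + 3·LSB = -8.125 V.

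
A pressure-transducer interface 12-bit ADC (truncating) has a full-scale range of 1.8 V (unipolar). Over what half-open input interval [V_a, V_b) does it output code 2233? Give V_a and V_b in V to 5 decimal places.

LSB = 1.8/2^12 = 439.45 µV.
V_a = V_low + 2233·LSB = 0.981299 V; V_b = V_low + 2234·LSB = 0.981738 V.

[0.98130 V, 0.98174 V)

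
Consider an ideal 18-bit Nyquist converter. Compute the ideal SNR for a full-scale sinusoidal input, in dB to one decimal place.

110.1 dB

SNR ≈ 6.02·N + 1.76 dB = 6.02·18 + 1.76 = 110.12 dB.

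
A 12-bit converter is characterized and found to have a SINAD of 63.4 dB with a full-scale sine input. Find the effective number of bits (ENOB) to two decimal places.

10.24 bits

ENOB = (SINAD − 1.76) / 6.02 = (63.4 − 1.76)/6.02 = 10.239.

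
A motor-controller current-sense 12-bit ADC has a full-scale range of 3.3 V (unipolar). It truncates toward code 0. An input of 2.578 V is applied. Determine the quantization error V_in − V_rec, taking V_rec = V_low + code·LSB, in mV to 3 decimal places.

0.681 mV

Step size: 3.3 V ÷ 2^12 = 0.806 mV.
(2.578 − 0)/0.000805664 = 3199.8448; ⌊·⌋ gives code 3199.
Code 3199 maps back to 0 + 3199×0.000805664 V = 2.5773193 V.
V_in − V_rec = 0.000680664 V = 0.681 mV.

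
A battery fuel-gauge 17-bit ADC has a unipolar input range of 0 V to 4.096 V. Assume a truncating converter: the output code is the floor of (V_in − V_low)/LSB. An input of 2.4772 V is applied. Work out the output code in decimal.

With 131072 levels over 4.096 V, one step is 31.25 µV.
Input sits at 79270.400 steps above V_low.
Floor → code 79270.

code 79270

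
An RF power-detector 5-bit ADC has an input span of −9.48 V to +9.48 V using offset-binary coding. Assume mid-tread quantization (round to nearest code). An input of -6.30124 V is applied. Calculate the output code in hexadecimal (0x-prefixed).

LSB = 18.96 V / 32 = 0.5925 V.
(V_in − V_low)/LSB = (-6.30124 − (−9.48)) / 0.5925 = 5.365.
Round → code 5.
In hexadecimal (0x-prefixed): 0x5.

code 0x5 (decimal 5)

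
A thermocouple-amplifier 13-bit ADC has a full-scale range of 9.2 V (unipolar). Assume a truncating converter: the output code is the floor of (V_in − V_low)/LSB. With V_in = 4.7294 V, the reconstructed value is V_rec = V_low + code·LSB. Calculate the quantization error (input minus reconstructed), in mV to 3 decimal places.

Step size: 9.2 V ÷ 2^13 = 1.123 mV.
Scaled input = 4211.2223 LSBs, so code = 4211.
Code 4211 maps back to 0 + 4211×0.00112305 V = 4.7291504 V.
Error = 4.7294 − 4.7291504 = 0.000249609 V = 0.250 mV.

0.250 mV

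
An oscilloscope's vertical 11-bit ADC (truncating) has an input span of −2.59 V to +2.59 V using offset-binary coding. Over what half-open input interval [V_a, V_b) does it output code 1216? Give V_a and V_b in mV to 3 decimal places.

LSB = 5.18/2^11 = 2.529 mV.
V_a = V_low + 1216·LSB = 0.485625 V; V_b = V_low + 1217·LSB = 0.488154 V.

[485.625 mV, 488.154 mV)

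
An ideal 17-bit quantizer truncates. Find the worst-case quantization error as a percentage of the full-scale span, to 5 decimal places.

0.00076 %

Truncating → worst-case error = 1 LSB = V_FS/2^17, so 100/131072 = 0.000762939 % of full scale.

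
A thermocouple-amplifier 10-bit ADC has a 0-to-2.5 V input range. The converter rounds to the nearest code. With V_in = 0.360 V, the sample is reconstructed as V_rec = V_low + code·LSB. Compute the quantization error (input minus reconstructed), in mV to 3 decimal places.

Step size: 2.5 V ÷ 2^10 = 2.441 mV.
Scaled input = 147.4560 LSBs, so code = 147.
Code 147 maps back to 0 + 147×0.00244141 V = 0.35888672 V.
Error = 0.360 − 0.35888672 = 0.00111328 V = 1.113 mV.

1.113 mV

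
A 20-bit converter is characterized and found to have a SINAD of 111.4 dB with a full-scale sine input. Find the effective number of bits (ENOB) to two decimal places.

18.21 bits

ENOB = (SINAD − 1.76) / 6.02 = (111.4 − 1.76)/6.02 = 18.213.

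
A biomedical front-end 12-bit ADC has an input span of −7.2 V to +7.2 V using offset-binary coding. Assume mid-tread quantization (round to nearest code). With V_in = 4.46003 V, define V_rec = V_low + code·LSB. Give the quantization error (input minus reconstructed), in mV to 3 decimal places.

One LSB is 14.4 V / 4096 = 3.516 mV.
(4.46003 − (−7.2))/0.00351563 = 3316.6308; round gives code 3317.
Code 3317 maps back to (−7.2) + 3317×0.00351563 V = 4.4613281 V.
Difference: -0.00129813 V → -1.298 mV.

-1.298 mV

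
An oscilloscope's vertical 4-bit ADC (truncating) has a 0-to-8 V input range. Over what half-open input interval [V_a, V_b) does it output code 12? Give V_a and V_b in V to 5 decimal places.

LSB = 8/2^4 = 0.5000 V.
V_a = V_low + 12·LSB = 6 V; V_b = V_low + 13·LSB = 6.5 V.

[6.00000 V, 6.50000 V)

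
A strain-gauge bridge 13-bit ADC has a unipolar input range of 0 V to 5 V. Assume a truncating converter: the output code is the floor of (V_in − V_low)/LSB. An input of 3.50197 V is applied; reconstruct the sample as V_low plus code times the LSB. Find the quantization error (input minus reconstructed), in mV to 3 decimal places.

0.383 mV

LSB = 5/2^13 = 0.610 mV.
(3.50197 − 0)/0.000610352 = 5737.6276; ⌊·⌋ gives code 5737.
Reconstructed: 3.5015869 V.
Error = 3.50197 − 3.5015869 = 0.000383086 V = 0.383 mV.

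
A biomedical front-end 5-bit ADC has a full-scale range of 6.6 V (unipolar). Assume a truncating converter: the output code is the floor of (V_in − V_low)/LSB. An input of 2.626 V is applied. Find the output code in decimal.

code 12

Full-scale span = 6.6 V; LSB = 6.6/2^5 = 206.250 mV.
Input sits at 12.732 steps above V_low.
Floor → code 12.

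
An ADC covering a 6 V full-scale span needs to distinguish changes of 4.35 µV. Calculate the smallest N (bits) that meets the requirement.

21 bits

Number of steps required ≥ 6 V / 4.35 µV = 1379310.34.
Need 2^N ≥ 1379310.34; 2^20 = 1048576, 2^21 = 2097152.
Minimum N = 21.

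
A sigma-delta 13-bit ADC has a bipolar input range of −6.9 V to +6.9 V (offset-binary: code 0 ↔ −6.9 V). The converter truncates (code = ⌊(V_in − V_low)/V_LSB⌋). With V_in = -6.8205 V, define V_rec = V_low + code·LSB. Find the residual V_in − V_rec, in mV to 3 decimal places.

Step size: 13.8 V ÷ 2^13 = 1.685 mV.
(V_in − V_low)/LSB = (-6.8205 − (−6.9))/0.00168457 = 47.1930 → code 47 (floor).
Reconstructed: -6.8208252 V.
Difference: 0.000325195 V → 0.325 mV.

0.325 mV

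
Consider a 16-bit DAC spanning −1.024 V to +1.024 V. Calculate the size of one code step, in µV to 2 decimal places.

Full-scale span = 2.048 V.
LSB = 2.048 / 2^16 = 2.048 / 65536 = 3.125e-05 V = 31.25 µV.

31.25 µV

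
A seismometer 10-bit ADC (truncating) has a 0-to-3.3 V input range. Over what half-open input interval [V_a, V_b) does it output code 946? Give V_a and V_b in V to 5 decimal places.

LSB = 3.3/2^10 = 3.223 mV.
V_a = V_low + 946·LSB = 3.04863 V; V_b = V_low + 947·LSB = 3.05186 V.

[3.04863 V, 3.05186 V)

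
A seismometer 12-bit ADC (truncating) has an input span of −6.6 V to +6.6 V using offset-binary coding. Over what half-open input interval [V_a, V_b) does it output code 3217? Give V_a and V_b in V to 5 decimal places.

LSB = 13.2/2^12 = 3.223 mV.
V_a = V_low + 3217·LSB = 3.76729 V; V_b = V_low + 3218·LSB = 3.77051 V.

[3.76729 V, 3.77051 V)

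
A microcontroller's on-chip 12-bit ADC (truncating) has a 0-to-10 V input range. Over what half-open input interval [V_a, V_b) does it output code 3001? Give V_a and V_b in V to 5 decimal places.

[7.32666 V, 7.32910 V)

LSB = 10/2^12 = 2.441 mV.
V_a = V_low + 3001·LSB = 7.32666 V; V_b = V_low + 3002·LSB = 7.3291 V.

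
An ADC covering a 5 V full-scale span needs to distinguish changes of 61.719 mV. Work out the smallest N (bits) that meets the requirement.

7 bits

Number of steps required ≥ 5 V / 61.719 mV = 81.01.
Need 2^N ≥ 81.01; 2^6 = 64, 2^7 = 128.
Minimum N = 7.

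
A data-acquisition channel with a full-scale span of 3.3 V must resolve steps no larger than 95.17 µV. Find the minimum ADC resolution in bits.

Number of steps required ≥ 3.3 V / 95.17 µV = 34674.79.
Need 2^N ≥ 34674.79; 2^15 = 32768, 2^16 = 65536.
Minimum N = 16.

16 bits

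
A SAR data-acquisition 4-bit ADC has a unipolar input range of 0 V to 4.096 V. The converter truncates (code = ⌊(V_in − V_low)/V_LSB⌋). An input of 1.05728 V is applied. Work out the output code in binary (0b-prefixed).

code 0b100 (decimal 4)

LSB = 4.096 V / 16 = 256.000 mV.
Input sits at 4.130 steps above V_low.
So the output code is 4.
In binary (0b-prefixed): 0b100.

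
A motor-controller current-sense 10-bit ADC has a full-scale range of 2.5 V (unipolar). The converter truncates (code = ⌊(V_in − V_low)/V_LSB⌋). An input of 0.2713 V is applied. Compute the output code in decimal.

Full-scale span = 2.5 V; LSB = 2.5/2^10 = 2.441 mV.
Input sits at 111.124 steps above V_low.
Floor → code 111.

code 111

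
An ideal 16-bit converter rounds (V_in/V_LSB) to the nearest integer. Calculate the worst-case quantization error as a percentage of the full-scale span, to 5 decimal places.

0.00076 %

Rounding → worst-case error = ½ LSB = V_FS/2^17, so 100/131072 = 0.000762939 % of full scale.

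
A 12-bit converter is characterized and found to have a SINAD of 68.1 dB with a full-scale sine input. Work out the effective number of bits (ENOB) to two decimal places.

ENOB = (SINAD − 1.76) / 6.02 = (68.1 − 1.76)/6.02 = 11.020.

11.02 bits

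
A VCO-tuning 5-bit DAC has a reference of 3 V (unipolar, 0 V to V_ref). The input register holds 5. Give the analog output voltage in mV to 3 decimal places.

468.750 mV

LSB = 3 V / 2^5 = 93.750 mV.
V_out = 0 + 5 × 0.09375 V = 0.46875 V.
= 468.750 mV.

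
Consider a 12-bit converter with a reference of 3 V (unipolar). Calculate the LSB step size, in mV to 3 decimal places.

Full-scale span = 3 V.
LSB = 3 / 2^12 = 3 / 4096 = 0.000732422 V = 0.732 mV.

0.732 mV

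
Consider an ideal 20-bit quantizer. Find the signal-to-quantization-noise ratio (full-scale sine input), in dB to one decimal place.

122.2 dB

SNR ≈ 6.02·N + 1.76 dB = 6.02·20 + 1.76 = 122.16 dB.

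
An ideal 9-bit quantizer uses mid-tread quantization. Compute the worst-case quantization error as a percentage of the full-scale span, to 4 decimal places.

Rounding → worst-case error = ½ LSB = V_FS/2^10, so 100/1024 = 0.0976562 % of full scale.

0.0977 %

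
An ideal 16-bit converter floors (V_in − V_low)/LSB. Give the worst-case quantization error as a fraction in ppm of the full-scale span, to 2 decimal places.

Truncating → worst-case error = 1 LSB = V_FS/2^16, so 1e+06/65536 = 15.2588 ppm of full scale.

15.26 ppm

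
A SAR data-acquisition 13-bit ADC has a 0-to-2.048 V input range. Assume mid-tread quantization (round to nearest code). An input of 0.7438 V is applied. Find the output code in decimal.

With 8192 levels over 2.048 V, one step is 250.00 µV.
(V_in − V_low)/LSB = (0.7438 − 0) / 0.00025 = 2975.200.
round(2975.200) = 2975.

code 2975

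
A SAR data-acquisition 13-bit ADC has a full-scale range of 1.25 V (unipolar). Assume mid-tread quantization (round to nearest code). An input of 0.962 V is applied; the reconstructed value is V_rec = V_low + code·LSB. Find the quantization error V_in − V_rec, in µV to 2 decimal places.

-66.65 µV

Step size: 1.25 V ÷ 2^13 = 152.59 µV.
(0.962 − 0)/0.000152588 = 6304.5632; round gives code 6305.
V_rec = 0 + 6305·0.000152588 = 0.96206665 V.
Difference: -6.66504e-05 V → -66.65 µV.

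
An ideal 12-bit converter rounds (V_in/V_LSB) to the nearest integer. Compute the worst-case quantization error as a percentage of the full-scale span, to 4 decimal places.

0.0122 %

Rounding → worst-case error = ½ LSB = V_FS/2^13, so 100/8192 = 0.012207 % of full scale.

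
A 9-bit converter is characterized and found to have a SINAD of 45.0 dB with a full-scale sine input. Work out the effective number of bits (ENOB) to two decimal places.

ENOB = (SINAD − 1.76) / 6.02 = (45.0 − 1.76)/6.02 = 7.183.

7.18 bits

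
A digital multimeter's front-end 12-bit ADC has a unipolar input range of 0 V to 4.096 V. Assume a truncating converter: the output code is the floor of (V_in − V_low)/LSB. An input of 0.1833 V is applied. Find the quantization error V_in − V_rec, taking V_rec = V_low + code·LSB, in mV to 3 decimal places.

0.300 mV

Step size: 4.096 V ÷ 2^12 = 1.000 mV.
(0.1833 − 0)/0.001 = 183.3000; ⌊·⌋ gives code 183.
Reconstructed: 0.183 V.
V_in − V_rec = 0.0003 V = 0.300 mV.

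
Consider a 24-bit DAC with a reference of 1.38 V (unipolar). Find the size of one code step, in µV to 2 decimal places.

0.08 µV

Full-scale span = 1.38 V.
LSB = 1.38 / 2^24 = 1.38 / 16777216 = 8.22544e-08 V = 0.08 µV.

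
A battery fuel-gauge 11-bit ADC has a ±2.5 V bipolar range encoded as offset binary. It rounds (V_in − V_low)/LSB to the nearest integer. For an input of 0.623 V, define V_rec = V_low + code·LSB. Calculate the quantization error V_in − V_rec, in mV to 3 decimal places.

0.441 mV

One LSB is 5 V / 2048 = 2.441 mV.
Scaled input = 1279.1808 LSBs, so code = 1279.
Code 1279 maps back to (−2.5) + 1279×0.00244141 V = 0.62255859 V.
Error = 0.623 − 0.62255859 = 0.000441406 V = 0.441 mV.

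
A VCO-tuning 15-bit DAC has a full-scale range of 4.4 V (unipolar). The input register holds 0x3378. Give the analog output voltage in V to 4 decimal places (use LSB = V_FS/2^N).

1.7692 V

LSB = 4.4 V / 2^15 = 134.28 µV.
Code 0x3378 = 13176 decimal.
V_out = 0 + 13176 × 0.000134277 V = 1.76924 V.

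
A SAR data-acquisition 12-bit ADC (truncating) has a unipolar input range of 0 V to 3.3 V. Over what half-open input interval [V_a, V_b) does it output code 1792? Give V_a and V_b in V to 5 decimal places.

[1.44375 V, 1.44456 V)

LSB = 3.3/2^12 = 0.806 mV.
V_a = V_low + 1792·LSB = 1.44375 V; V_b = V_low + 1793·LSB = 1.44456 V.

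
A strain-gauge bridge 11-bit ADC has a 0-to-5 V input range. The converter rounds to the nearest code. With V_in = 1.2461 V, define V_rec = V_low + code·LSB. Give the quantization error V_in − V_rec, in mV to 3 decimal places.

Step size: 5 V ÷ 2^11 = 2.441 mV.
(V_in − V_low)/LSB = (1.2461 − 0)/0.00244141 = 510.4026 → code 510 (round).
Code 510 maps back to 0 + 510×0.00244141 V = 1.2451172 V.
V_in − V_rec = 0.000982812 V = 0.983 mV.

0.983 mV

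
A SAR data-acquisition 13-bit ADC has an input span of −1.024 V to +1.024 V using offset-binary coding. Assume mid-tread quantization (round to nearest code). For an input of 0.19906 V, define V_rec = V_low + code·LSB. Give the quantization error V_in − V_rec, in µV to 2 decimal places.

LSB = 2.048/2^13 = 250.00 µV.
(0.19906 − (−1.024))/0.00025 = 4892.2400; round gives code 4892.
Code 4892 maps back to (−1.024) + 4892×0.00025 V = 0.199 V.
Difference: 6e-05 V → 60.00 µV.

60.00 µV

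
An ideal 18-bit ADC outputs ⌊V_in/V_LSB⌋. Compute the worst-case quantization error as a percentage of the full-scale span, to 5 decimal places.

Truncating → worst-case error = 1 LSB = V_FS/2^18, so 100/262144 = 0.00038147 % of full scale.

0.00038 %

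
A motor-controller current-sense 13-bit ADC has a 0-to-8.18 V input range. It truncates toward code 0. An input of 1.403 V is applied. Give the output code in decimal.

With 8192 levels over 8.18 V, one step is 0.999 mV.
(V_in − V_low)/LSB = (1.403 − 0) / 0.000998535 = 1405.058.
Floor → code 1405.

code 1405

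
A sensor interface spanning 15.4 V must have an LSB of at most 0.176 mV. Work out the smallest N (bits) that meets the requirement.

Number of steps required ≥ 15.4 V / 0.176 mV = 87500.00.
Need 2^N ≥ 87500.00; 2^16 = 65536, 2^17 = 131072.
Minimum N = 17.

17 bits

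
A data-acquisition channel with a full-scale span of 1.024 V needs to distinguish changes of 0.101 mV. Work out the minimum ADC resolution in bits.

Number of steps required ≥ 1.024 V / 0.101 mV = 10138.61.
Need 2^N ≥ 10138.61; 2^13 = 8192, 2^14 = 16384.
Minimum N = 14.

14 bits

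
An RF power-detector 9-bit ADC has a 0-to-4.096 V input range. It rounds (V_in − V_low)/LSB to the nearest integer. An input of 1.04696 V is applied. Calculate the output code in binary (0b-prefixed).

code 0b10000011 (decimal 131)

With 512 levels over 4.096 V, one step is 8.000 mV.
(V_in − V_low)/LSB = (1.04696 − 0) / 0.008 = 130.870.
Round → code 131.
In binary (0b-prefixed): 0b10000011.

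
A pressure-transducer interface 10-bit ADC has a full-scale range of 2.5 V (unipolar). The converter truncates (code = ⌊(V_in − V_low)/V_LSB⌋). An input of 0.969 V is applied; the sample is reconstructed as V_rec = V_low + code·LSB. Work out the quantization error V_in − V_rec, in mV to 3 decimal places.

One LSB is 2.5 V / 1024 = 2.441 mV.
(0.969 − 0)/0.00244141 = 396.9024; ⌊·⌋ gives code 396.
Code 396 maps back to 0 + 396×0.00244141 V = 0.96679688 V.
V_in − V_rec = 0.00220312 V = 2.203 mV.

2.203 mV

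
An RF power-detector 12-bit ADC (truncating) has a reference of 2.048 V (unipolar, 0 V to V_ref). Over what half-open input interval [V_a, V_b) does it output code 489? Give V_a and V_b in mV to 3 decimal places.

[244.500 mV, 245.000 mV)

LSB = 2.048/2^12 = 0.500 mV.
V_a = V_low + 489·LSB = 0.2445 V; V_b = V_low + 490·LSB = 0.245 V.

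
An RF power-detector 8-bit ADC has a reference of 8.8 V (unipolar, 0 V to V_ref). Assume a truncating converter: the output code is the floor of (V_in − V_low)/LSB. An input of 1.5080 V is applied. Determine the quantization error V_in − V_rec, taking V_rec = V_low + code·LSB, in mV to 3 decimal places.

29.875 mV

Step size: 8.8 V ÷ 2^8 = 34.375 mV.
Scaled input = 43.8691 LSBs, so code = 43.
V_rec = 0 + 43·0.034375 = 1.478125 V.
Difference: 0.029875 V → 29.875 mV.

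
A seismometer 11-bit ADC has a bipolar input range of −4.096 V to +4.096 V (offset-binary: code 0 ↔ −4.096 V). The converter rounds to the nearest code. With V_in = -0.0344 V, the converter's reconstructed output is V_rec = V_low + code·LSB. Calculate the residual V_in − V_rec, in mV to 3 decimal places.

Step size: 8.192 V ÷ 2^11 = 4.000 mV.
(-0.0344 − (−4.096))/0.004 = 1015.4000; round gives code 1015.
Code 1015 maps back to (−4.096) + 1015×0.004 V = -0.036 V.
Error = -0.0344 − (−0.036) = 0.0016 V = 1.600 mV.

1.600 mV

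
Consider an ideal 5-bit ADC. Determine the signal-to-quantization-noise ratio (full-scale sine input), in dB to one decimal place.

31.9 dB

SNR ≈ 6.02·N + 1.76 dB = 6.02·5 + 1.76 = 31.86 dB.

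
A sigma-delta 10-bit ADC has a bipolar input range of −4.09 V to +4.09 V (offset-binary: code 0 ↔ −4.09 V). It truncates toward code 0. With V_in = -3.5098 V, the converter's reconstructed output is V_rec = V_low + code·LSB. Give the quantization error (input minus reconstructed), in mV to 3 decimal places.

One LSB is 8.18 V / 1024 = 7.988 mV.
(V_in − V_low)/LSB = (-3.5098 − (−4.09))/0.00798828 = 72.6314 → code 72 (floor).
Reconstructed: -3.5148437 V.
V_in − V_rec = 0.00504375 V = 5.044 mV.

5.044 mV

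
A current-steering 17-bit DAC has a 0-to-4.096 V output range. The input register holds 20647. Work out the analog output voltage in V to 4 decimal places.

0.6452 V

LSB = 4.096 V / 2^17 = 31.25 µV.
V_out = 0 + 20647 × 3.125e-05 V = 0.645219 V.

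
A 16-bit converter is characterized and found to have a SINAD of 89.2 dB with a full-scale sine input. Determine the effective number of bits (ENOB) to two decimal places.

ENOB = (SINAD − 1.76) / 6.02 = (89.2 − 1.76)/6.02 = 14.525.

14.52 bits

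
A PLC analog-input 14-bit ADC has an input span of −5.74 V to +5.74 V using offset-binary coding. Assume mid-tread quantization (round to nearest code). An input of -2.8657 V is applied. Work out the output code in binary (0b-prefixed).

code 0b1000000000110 (decimal 4102)

LSB = 11.48 V / 16384 = 0.701 mV.
(V_in − V_low)/LSB = (-2.8657 − (−5.74)) / 0.000700684 = 4102.137.
Round → code 4102.
In binary (0b-prefixed): 0b1000000000110.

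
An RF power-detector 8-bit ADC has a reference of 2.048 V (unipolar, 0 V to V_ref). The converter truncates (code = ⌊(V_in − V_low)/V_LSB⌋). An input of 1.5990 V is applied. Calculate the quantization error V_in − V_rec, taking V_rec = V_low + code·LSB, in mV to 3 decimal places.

7.000 mV

One LSB is 2.048 V / 256 = 8.000 mV.
Scaled input = 199.8750 LSBs, so code = 199.
V_rec = 0 + 199·0.008 = 1.592 V.
Error = 1.5990 − 1.592 = 0.007 V = 7.000 mV.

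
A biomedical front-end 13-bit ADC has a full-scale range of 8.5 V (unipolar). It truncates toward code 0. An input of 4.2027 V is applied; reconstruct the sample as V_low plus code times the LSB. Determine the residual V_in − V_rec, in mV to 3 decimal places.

One LSB is 8.5 V / 8192 = 1.038 mV.
Scaled input = 4050.4139 LSBs, so code = 4050.
Reconstructed: 4.2022705 V.
V_in − V_rec = 0.000429492 V = 0.429 mV.

0.429 mV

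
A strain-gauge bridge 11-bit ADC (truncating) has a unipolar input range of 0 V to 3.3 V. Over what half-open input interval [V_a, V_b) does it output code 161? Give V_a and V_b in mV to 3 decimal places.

[259.424 mV, 261.035 mV)

LSB = 3.3/2^11 = 1.611 mV.
V_a = V_low + 161·LSB = 0.259424 V; V_b = V_low + 162·LSB = 0.261035 V.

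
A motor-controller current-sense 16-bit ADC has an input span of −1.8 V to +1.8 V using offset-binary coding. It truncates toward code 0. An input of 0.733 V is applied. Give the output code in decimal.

code 46111

With 65536 levels over 3.6 V, one step is 54.93 µV.
(0.733 − (−1.8)) / 5.49316e-05 = 46111.858 LSBs.
⌊·⌋(46111.858) = 46111.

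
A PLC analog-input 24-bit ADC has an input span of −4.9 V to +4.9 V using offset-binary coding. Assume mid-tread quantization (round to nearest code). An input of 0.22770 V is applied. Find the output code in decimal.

With 16777216 levels over 9.8 V, one step is 0.58 µV.
(0.22770 − (−4.9)) / 5.84126e-07 = 8778421.478 LSBs.
So the output code is 8778421.

code 8778421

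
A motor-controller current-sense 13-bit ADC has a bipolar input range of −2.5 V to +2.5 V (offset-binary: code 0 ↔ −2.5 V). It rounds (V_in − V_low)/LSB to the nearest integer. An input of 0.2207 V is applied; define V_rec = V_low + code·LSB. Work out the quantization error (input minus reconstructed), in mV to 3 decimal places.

Step size: 5 V ÷ 2^13 = 0.610 mV.
Scaled input = 4457.5949 LSBs, so code = 4458.
Code 4458 maps back to (−2.5) + 4458×0.000610352 V = 0.22094727 V.
V_in − V_rec = -0.000247266 V = -0.247 mV.

-0.247 mV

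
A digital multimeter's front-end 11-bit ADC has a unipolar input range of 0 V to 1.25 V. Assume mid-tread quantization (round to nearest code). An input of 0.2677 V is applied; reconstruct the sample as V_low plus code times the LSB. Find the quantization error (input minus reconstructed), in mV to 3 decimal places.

-0.244 mV

Step size: 1.25 V ÷ 2^11 = 0.610 mV.
(0.2677 − 0)/0.000610352 = 438.5997; round gives code 439.
V_rec = 0 + 439·0.000610352 = 0.26794434 V.
Difference: -0.000244336 V → -0.244 mV.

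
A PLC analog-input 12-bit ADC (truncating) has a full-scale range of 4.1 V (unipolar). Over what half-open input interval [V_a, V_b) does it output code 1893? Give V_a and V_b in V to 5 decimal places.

[1.89485 V, 1.89585 V)

LSB = 4.1/2^12 = 1.001 mV.
V_a = V_low + 1893·LSB = 1.89485 V; V_b = V_low + 1894·LSB = 1.89585 V.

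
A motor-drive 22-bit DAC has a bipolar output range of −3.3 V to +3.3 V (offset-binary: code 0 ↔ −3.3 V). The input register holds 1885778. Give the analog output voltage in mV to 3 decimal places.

-332.610 mV

LSB = 6.6 V / 2^22 = 1.57 µV.
V_out = (−3.3) + 1885778 × 1.57356e-06 V = -0.33261 V.
= -332.610 mV.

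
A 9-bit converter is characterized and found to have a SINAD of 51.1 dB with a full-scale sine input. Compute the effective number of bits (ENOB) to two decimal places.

ENOB = (SINAD − 1.76) / 6.02 = (51.1 − 1.76)/6.02 = 8.196.

8.20 bits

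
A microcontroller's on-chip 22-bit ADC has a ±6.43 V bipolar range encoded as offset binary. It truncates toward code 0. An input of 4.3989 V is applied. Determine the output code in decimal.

code 3531858

LSB = 12.86 V / 4194304 = 3.07 µV.
(4.3989 − (−6.43)) / 3.06606e-06 = 3531858.366 LSBs.
So the output code is 3531858.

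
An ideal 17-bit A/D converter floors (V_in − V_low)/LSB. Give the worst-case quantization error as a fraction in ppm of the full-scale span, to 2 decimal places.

7.63 ppm

Truncating → worst-case error = 1 LSB = V_FS/2^17, so 1e+06/131072 = 7.62939 ppm of full scale.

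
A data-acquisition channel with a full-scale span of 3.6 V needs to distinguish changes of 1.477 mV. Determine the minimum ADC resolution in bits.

Number of steps required ≥ 3.6 V / 1.477 mV = 2437.37.
Need 2^N ≥ 2437.37; 2^11 = 2048, 2^12 = 4096.
Minimum N = 12.

12 bits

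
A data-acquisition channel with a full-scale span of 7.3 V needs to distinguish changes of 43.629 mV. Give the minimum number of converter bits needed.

Number of steps required ≥ 7.3 V / 43.629 mV = 167.32.
Need 2^N ≥ 167.32; 2^7 = 128, 2^8 = 256.
Minimum N = 8.

8 bits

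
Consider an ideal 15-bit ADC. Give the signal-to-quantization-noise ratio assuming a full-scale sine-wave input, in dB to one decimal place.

SNR ≈ 6.02·N + 1.76 dB = 6.02·15 + 1.76 = 92.06 dB.

92.1 dB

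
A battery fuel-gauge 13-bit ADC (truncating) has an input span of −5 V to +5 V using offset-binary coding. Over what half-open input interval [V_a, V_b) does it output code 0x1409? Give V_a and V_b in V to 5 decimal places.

LSB = 10/2^13 = 1.221 mV.
Code 0x1409 = 5129 decimal.
V_a = V_low + 5129·LSB = 1.26099 V; V_b = V_low + 5130·LSB = 1.26221 V.

[1.26099 V, 1.26221 V)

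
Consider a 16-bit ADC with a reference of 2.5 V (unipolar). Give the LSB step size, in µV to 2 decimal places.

38.15 µV

Full-scale span = 2.5 V.
LSB = 2.5 / 2^16 = 2.5 / 65536 = 3.8147e-05 V = 38.15 µV.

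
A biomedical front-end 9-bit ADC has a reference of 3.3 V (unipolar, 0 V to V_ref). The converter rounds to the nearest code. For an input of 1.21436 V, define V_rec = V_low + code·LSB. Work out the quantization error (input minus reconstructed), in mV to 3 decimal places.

One LSB is 3.3 V / 512 = 6.445 mV.
Scaled input = 188.4098 LSBs, so code = 188.
Code 188 maps back to 0 + 188×0.00644531 V = 1.2117187 V.
Difference: 0.00264125 V → 2.641 mV.

2.641 mV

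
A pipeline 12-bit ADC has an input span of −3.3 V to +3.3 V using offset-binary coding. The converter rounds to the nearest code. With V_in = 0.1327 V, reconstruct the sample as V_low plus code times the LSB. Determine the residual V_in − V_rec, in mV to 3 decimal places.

One LSB is 6.6 V / 4096 = 1.611 mV.
Scaled input = 2130.3544 LSBs, so code = 2130.
Code 2130 maps back to (−3.3) + 2130×0.00161133 V = 0.13212891 V.
V_in − V_rec = 0.000571094 V = 0.571 mV.

0.571 mV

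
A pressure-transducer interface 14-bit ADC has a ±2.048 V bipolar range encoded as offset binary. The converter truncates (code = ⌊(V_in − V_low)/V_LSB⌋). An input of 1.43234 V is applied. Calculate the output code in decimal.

With 16384 levels over 4.096 V, one step is 250.00 µV.
(V_in − V_low)/LSB = (1.43234 − (−2.048)) / 0.00025 = 13921.360.
⌊·⌋(13921.360) = 13921.

code 13921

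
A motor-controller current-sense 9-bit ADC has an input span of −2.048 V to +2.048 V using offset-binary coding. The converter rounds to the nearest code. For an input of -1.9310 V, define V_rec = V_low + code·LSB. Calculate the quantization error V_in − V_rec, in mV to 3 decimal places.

-3.000 mV

One LSB is 4.096 V / 512 = 8.000 mV.
Scaled input = 14.6250 LSBs, so code = 15.
Code 15 maps back to (−2.048) + 15×0.008 V = -1.928 V.
Difference: -0.003 V → -3.000 mV.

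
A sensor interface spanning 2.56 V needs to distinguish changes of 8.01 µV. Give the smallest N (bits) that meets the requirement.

19 bits

Number of steps required ≥ 2.56 V / 8.01 µV = 319600.50.
Need 2^N ≥ 319600.50; 2^18 = 262144, 2^19 = 524288.
Minimum N = 19.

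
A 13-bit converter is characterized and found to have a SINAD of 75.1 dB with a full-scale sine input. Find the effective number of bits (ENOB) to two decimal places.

12.18 bits

ENOB = (SINAD − 1.76) / 6.02 = (75.1 − 1.76)/6.02 = 12.183.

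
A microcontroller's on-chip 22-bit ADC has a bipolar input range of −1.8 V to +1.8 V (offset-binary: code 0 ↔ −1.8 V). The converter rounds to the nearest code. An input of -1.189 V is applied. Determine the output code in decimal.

code 711867

LSB = 3.6 V / 4194304 = 0.86 µV.
Input sits at 711866.596 steps above V_low.
So the output code is 711867.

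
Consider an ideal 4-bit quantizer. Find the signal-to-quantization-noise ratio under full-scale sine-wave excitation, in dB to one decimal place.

SNR ≈ 6.02·N + 1.76 dB = 6.02·4 + 1.76 = 25.84 dB.

25.8 dB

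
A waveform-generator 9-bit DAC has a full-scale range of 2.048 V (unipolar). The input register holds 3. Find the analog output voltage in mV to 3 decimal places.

LSB = 2.048 V / 2^9 = 4.000 mV.
V_out = 0 + 3 × 0.004 V = 0.012 V.
= 12.000 mV.

12.000 mV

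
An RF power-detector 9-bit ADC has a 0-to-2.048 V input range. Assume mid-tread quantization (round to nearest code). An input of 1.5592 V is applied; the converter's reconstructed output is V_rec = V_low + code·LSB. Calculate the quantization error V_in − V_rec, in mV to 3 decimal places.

LSB = 2.048/2^9 = 4.000 mV.
(V_in − V_low)/LSB = (1.5592 − 0)/0.004 = 389.8000 → code 390 (round).
Reconstructed: 1.56 V.
V_in − V_rec = -0.0008 V = -0.800 mV.

-0.800 mV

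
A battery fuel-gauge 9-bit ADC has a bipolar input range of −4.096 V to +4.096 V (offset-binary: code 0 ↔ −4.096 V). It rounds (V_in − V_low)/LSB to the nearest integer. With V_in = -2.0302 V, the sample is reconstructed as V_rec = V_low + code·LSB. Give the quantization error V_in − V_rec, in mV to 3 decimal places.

One LSB is 8.192 V / 512 = 16.000 mV.
(-2.0302 − (−4.096))/0.016 = 129.1125; round gives code 129.
Reconstructed: -2.032 V.
Error = -2.0302 − (−2.032) = 0.0018 V = 1.800 mV.

1.800 mV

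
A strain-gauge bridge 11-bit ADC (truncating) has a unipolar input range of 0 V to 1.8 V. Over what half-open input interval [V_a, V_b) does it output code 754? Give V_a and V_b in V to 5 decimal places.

LSB = 1.8/2^11 = 0.879 mV.
V_a = V_low + 754·LSB = 0.662695 V; V_b = V_low + 755·LSB = 0.663574 V.

[0.66270 V, 0.66357 V)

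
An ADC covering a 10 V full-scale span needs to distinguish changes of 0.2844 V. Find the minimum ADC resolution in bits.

6 bits

Number of steps required ≥ 10 V / 0.2844 V = 35.16.
Need 2^N ≥ 35.16; 2^5 = 32, 2^6 = 64.
Minimum N = 6.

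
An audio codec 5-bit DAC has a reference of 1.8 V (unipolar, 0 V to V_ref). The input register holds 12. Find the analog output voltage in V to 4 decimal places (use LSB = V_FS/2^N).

LSB = 1.8 V / 2^5 = 56.250 mV.
V_out = 0 + 12 × 0.05625 V = 0.675 V.

0.6750 V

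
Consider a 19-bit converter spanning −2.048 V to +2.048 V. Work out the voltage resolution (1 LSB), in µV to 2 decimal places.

7.81 µV

Full-scale span = 4.096 V.
LSB = 4.096 / 2^19 = 4.096 / 524288 = 7.8125e-06 V = 7.81 µV.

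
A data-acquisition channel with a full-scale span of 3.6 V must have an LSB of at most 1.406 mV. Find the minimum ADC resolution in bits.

Number of steps required ≥ 3.6 V / 1.406 mV = 2560.46.
Need 2^N ≥ 2560.46; 2^11 = 2048, 2^12 = 4096.
Minimum N = 12.

12 bits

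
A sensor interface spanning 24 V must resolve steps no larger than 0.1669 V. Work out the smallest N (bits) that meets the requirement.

Number of steps required ≥ 24 V / 0.1669 V = 143.80.
Need 2^N ≥ 143.80; 2^7 = 128, 2^8 = 256.
Minimum N = 8.

8 bits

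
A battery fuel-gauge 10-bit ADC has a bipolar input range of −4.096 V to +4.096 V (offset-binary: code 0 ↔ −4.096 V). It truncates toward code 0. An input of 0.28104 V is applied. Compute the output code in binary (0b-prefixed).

Full-scale span = 8.192 V; LSB = 8.192/2^10 = 8.000 mV.
(V_in − V_low)/LSB = (0.28104 − (−4.096)) / 0.008 = 547.130.
Floor → code 547.
In binary (0b-prefixed): 0b1000100011.

code 0b1000100011 (decimal 547)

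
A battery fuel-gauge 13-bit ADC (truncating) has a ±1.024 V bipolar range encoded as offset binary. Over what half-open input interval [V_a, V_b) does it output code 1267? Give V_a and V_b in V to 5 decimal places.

LSB = 2.048/2^13 = 250.00 µV.
V_a = V_low + 1267·LSB = -0.70725 V; V_b = V_low + 1268·LSB = -0.707 V.

[-0.70725 V, -0.70700 V)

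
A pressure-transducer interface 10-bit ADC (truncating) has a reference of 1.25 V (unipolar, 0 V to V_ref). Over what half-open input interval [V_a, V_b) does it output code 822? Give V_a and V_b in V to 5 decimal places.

LSB = 1.25/2^10 = 1.221 mV.
V_a = V_low + 822·LSB = 1.00342 V; V_b = V_low + 823·LSB = 1.00464 V.

[1.00342 V, 1.00464 V)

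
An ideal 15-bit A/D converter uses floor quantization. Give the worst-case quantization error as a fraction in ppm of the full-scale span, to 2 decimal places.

Truncating → worst-case error = 1 LSB = V_FS/2^15, so 1e+06/32768 = 30.5176 ppm of full scale.

30.52 ppm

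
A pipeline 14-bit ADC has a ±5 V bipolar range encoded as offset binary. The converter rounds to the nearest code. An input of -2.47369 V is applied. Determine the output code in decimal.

code 4139

Full-scale span = 10 V; LSB = 10/2^14 = 0.610 mV.
Input sits at 4139.106 steps above V_low.
So the output code is 4139.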